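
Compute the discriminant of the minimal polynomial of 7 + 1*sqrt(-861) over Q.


The element 7 + 1*sqrt(-861) has minimal polynomial:
x^2 - 14*x + 910
Discriminant = (-14)^2 - 4*(910)
= 196 - 3640
= -3444

-3444


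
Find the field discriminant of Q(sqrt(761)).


For K = Q(sqrt(d)) with d squarefree: disc(K) = d if d = 1 mod 4, and disc(K) = 4d if d = 2 or 3 mod 4.
Here d = 761, and d mod 4 = 1.
d = 1 mod 4 (O_K = Z[(1+sqrt(d))/2]), so disc(K) = d = 761

761


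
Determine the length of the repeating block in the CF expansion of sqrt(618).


Run the CF algorithm for sqrt(618).
a_0 = floor(sqrt(618)) = 24; set m_0=0, q_0=1.
Recurrence: m' = q*a - m,  q' = (d - m'^2)/q,  a' = floor((a_0 + m')/q').
  step 1: m=24, q=42, a=1
  step 2: m=18, q=7, a=6
  step 3: m=24, q=6, a=8
  step 4: m=24, q=7, a=6
  step 5: m=18, q=42, a=1
  step 6: m=24, q=1, a=48
a_6 = 2*a_0 = 48, so the period closes here.
sqrt(618) = [24; 1, 6, 8, 6, 1, 48]
Period length = 6

6


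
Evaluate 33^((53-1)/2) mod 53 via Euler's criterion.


p = 53 is prime and the exponent is (p-1)/2 = 26, so by Euler's criterion 33^26 = (33/53) = +1 or -1 mod 53.
Compute by square-and-multiply:
  26 = 16 + 8 + 2 (binary 11010)
  Repeated squaring mod 53: 33^1 = 33, 33^2 = 29, 33^4 = 46, 33^8 = 49, 33^16 = 16
  33^26 = 33^16 * 33^8 * 33^2 = 16 * 49 * 29 mod 53
    16 * 49 = 784 = 42 mod 53
    42 * 29 = 1218 = 52 mod 53
  33^26 = 52 mod 53
Result 52 = p - 1 = -1 mod 53: 33 is a quadratic non-residue mod 53. As a residue in [0, p-1] the value is 52.
33^26 mod 53 = 52

52


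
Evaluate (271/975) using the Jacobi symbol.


Compute (271/975) via quadratic reciprocity:
  reciprocity: (271/975) -> -(975/271)
  reduce: (162/271)
  pull out 2: (2/271) = +1  (since 271 mod 8 = 7)
  reciprocity: (81/271) -> +(271/81)
  reduce: (28/81)
  pull out 2: (2/81) = +1  (since 81 mod 8 = 1)
  pull out 2: (2/81) = +1  (since 81 mod 8 = 1)
  reciprocity: (7/81) -> +(81/7)
  reduce: (4/7)
  pull out 2: (2/7) = +1  (since 7 mod 8 = 7)
  pull out 2: (2/7) = +1  (since 7 mod 8 = 7)
  (1/7) = 1
Product of signs = -1

-1


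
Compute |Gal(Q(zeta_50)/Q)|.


|Gal(Q(zeta_50)/Q)| = phi(50)
= 20

20


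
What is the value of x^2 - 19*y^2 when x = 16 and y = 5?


x^2 - d*y^2
= 16^2 - 19*5^2
= 256 - 475
= -219

-219


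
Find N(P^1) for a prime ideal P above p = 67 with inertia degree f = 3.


N(P^a) = p^(a*f)
= 67^(1*3)
= 67^3
= 300763

300763


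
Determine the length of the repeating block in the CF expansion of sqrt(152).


Run the CF algorithm for sqrt(152).
a_0 = floor(sqrt(152)) = 12; set m_0=0, q_0=1.
Recurrence: m' = q*a - m,  q' = (d - m'^2)/q,  a' = floor((a_0 + m')/q').
  step 1: m=12, q=8, a=3
  step 2: m=12, q=1, a=24
a_2 = 2*a_0 = 24, so the period closes here.
sqrt(152) = [12; 3, 24]
Period length = 2

2


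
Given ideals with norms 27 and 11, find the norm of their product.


N(IJ) = N(I) * N(J)
= 27 * 11
= 297

297


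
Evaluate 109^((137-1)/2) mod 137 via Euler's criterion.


p = 137 is prime and the exponent is (p-1)/2 = 68, so by Euler's criterion 109^68 = (109/137) = +1 or -1 mod 137.
Compute by square-and-multiply:
  68 = 64 + 4 (binary 1000100)
  Repeated squaring mod 137: 109^1 = 109, 109^2 = 99, 109^4 = 74, 109^8 = 133, 109^16 = 16, 109^32 = 119, 109^64 = 50
  109^68 = 109^64 * 109^4 = 50 * 74 mod 137
    50 * 74 = 3700 = 1 mod 137
  109^68 = 1 mod 137
Result 1: 109 is a quadratic residue mod 137.
109^68 mod 137 = 1

1


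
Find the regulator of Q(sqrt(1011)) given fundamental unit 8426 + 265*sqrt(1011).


epsilon = 8426 + 265*sqrt(1011)
= 16851.9999
R = ln(16851.9999)
= 9.7322

9.7322


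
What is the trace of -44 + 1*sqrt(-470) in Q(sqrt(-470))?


Tr(a + b*sqrt(d)) = (a + b*sqrt(d)) + (a - b*sqrt(d)) = 2a
= 2 * (-44)
= -88

-88


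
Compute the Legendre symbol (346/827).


p = 827 is prime, so compute (346/827) with the reciprocity algorithm (Jacobi-symbol steps: pull out 2s via (2/n), flip via reciprocity, reduce):
  pull out 2: (2/827) = -1  (since 827 mod 8 = 3)
  reciprocity: (173/827) -> +(827/173)
  reduce: (135/173)
  reciprocity: (135/173) -> +(173/135)
  reduce: (38/135)
  pull out 2: (2/135) = +1  (since 135 mod 8 = 7)
  reciprocity: (19/135) -> -(135/19)
  reduce: (2/19)
  pull out 2: (2/19) = -1  (since 19 mod 8 = 3)
  (1/19) = 1
Product of signs = -1
(346/827) = -1

-1


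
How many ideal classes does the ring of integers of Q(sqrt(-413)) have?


K = Q(sqrt(-413)). d mod 4 = 3, so D = disc(K) = 4d = -1652
h(K) equals the number of primitive reduced positive-definite forms (a, b, c) = a*x^2 + b*x*y + c*y^2 with b^2 - 4ac = D,
where reduced means |b| <= a <= c, with b >= 0 whenever |b| = a or a = c, and primitive means gcd(a, b, c) = 1.
Reduced forces 3a^2 <= |D| = 1652, so 1 <= a <= 23; b must have the parity of D, and c = (b^2 - D)/(4a) must be an integer >= a.
Enumerate a = 1..23, b in [-a, a]:
  a=1: (1, 0, 413)  [1]
  a=2: (2, 2, 207)  [1]
  a=3: (3, -2, 138), (3, 2, 138)  [2]
  a=4..5: none
  a=6: (6, -2, 69), (6, 2, 69)  [2]
  a=7: (7, 0, 59)  [1]
  a=8: none
  a=9: (9, -2, 46), (9, 2, 46)  [2]
  a=10: none
  a=11: (11, -8, 39), (11, 8, 39)  [2]
  a=12: none
  a=13: (13, -8, 33), (13, 8, 33)  [2]
  a=14: (14, 14, 33)  [1]
  a=15..17: none
  a=18: (18, -2, 23), (18, 2, 23)  [2]
  a=19: (19, -18, 26), (19, 18, 26)  [2]
  a=20: none
  a=21: (21, -14, 22), (21, 14, 22)  [2]
  a=22..23: none
Total reduced forms: 1 + 1 + 2 + 2 + 1 + 2 + 2 + 2 + 1 + 2 + 2 + 2 = 20
h = 20

20


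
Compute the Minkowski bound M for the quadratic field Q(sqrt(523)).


d = 523, d mod 4 = 3, so disc(K) = 4d = 2092; |disc(K)| = 2092
Real quadratic field, so n = 2, s = r2 = 0, r1 = 2
M = (n!/n^n) * (4/pi)^s * sqrt(|disc(K)|) = (2!/2^2) * (4/pi)^0 * sqrt(2092)
= 0.5 * 1.000000 * 45.738387
= 22.8692

22.8692


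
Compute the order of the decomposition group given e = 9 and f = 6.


|D_P| = e * f
= 9 * 6
= 54

54


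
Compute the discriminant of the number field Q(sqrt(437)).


For K = Q(sqrt(d)) with d squarefree: disc(K) = d if d = 1 mod 4, and disc(K) = 4d if d = 2 or 3 mod 4.
Here d = 437, and d mod 4 = 1.
d = 1 mod 4 (O_K = Z[(1+sqrt(d))/2]), so disc(K) = d = 437

437


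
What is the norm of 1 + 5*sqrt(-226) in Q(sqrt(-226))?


N(a + b*sqrt(d)) = a^2 - d*b^2
= (1)^2 - (-226)*(5)^2
= 1 + 5650
= 5651

5651


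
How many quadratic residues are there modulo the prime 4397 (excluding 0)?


For prime p, the number of non-zero quadratic residues is (p-1)/2.
= (4397-1)/2
= 2198

2198


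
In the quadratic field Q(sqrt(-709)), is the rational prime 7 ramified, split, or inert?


K = Q(sqrt(-709)). Since d mod 4 = 3, disc(K) = -2836.
Check p | disc: -2836 mod 7 = 6.
p does not divide disc. Compute Legendre symbol (d/p):
5^((7-1)/2) mod 7 = -1
(d/p) = -1, so p is inert: (p) stays prime with e=1, f=2, g=1.
Therefore p is inert.

inert


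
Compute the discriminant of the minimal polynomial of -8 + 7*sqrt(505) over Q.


The element -8 + 7*sqrt(505) has minimal polynomial:
x^2 + 16*x - 24681
Discriminant = (16)^2 - 4*(-24681)
= 256 + 98724
= 98980

98980


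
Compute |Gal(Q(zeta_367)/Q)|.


|Gal(Q(zeta_367)/Q)| = phi(367)
= 366

366


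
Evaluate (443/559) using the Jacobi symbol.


Compute (443/559) via quadratic reciprocity:
  reciprocity: (443/559) -> -(559/443)
  reduce: (116/443)
  pull out 2: (2/443) = -1  (since 443 mod 8 = 3)
  pull out 2: (2/443) = -1  (since 443 mod 8 = 3)
  reciprocity: (29/443) -> +(443/29)
  reduce: (8/29)
  pull out 2: (2/29) = -1  (since 29 mod 8 = 5)
  pull out 2: (2/29) = -1  (since 29 mod 8 = 5)
  pull out 2: (2/29) = -1  (since 29 mod 8 = 5)
  (1/29) = 1
Product of signs = 1

1


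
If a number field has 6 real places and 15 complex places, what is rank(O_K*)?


By Dirichlet's unit theorem:
rank = r1 + r2 - 1
= 6 + 15 - 1
= 20

20


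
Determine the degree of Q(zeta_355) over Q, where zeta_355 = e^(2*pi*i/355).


The degree equals Euler's totient phi(355).
355 = 5 * 71
phi(355) = 280

280


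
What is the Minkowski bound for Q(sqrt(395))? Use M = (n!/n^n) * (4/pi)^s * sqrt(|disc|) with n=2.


d = 395, d mod 4 = 3, so disc(K) = 4d = 1580; |disc(K)| = 1580
Real quadratic field, so n = 2, s = r2 = 0, r1 = 2
M = (n!/n^n) * (4/pi)^s * sqrt(|disc(K)|) = (2!/2^2) * (4/pi)^0 * sqrt(1580)
= 0.5 * 1.000000 * 39.749214
= 19.8746

19.8746


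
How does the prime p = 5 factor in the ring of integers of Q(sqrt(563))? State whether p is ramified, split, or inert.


K = Q(sqrt(563)). Since d mod 4 = 3, disc(K) = 2252.
Check p | disc: 2252 mod 5 = 2.
p does not divide disc. Compute Legendre symbol (d/p):
3^((5-1)/2) mod 5 = -1
(d/p) = -1, so p is inert: (p) stays prime with e=1, f=2, g=1.
Therefore p is inert.

inert


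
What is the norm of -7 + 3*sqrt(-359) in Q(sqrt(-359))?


N(a + b*sqrt(d)) = a^2 - d*b^2
= (-7)^2 - (-359)*(3)^2
= 49 + 3231
= 3280

3280


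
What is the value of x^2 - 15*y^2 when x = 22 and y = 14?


x^2 - d*y^2
= 22^2 - 15*14^2
= 484 - 2940
= -2456

-2456


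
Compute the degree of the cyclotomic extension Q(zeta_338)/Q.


The degree equals Euler's totient phi(338).
338 = 2 * 13^2
phi(338) = 156

156


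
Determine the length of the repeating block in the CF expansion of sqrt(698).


Run the CF algorithm for sqrt(698).
a_0 = floor(sqrt(698)) = 26; set m_0=0, q_0=1.
Recurrence: m' = q*a - m,  q' = (d - m'^2)/q,  a' = floor((a_0 + m')/q').
  step 1: m=26, q=22, a=2
  step 2: m=18, q=17, a=2
  step 3: m=16, q=26, a=1
  step 4: m=10, q=23, a=1
  step 5: m=13, q=23, a=1
  step 6: m=10, q=26, a=1
  step 7: m=16, q=17, a=2
  step 8: m=18, q=22, a=2
  step 9: m=26, q=1, a=52
a_9 = 2*a_0 = 52, so the period closes here.
sqrt(698) = [26; 2, 2, 1, 1, 1, 1, 2, 2, 52]
Period length = 9

9


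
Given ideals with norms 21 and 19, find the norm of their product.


N(IJ) = N(I) * N(J)
= 21 * 19
= 399

399


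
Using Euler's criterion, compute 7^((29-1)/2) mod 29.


p = 29 is prime and the exponent is (p-1)/2 = 14, so by Euler's criterion 7^14 = (7/29) = +1 or -1 mod 29.
Compute by square-and-multiply:
  14 = 8 + 4 + 2 (binary 1110)
  Repeated squaring mod 29: 7^1 = 7, 7^2 = 20, 7^4 = 23, 7^8 = 7
  7^14 = 7^8 * 7^4 * 7^2 = 7 * 23 * 20 mod 29
    7 * 23 = 161 = 16 mod 29
    16 * 20 = 320 = 1 mod 29
  7^14 = 1 mod 29
Result 1: 7 is a quadratic residue mod 29.
7^14 mod 29 = 1

1


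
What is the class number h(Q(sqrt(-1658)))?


K = Q(sqrt(-1658)). d mod 4 = 2, so D = disc(K) = 4d = -6632
h(K) equals the number of primitive reduced positive-definite forms (a, b, c) = a*x^2 + b*x*y + c*y^2 with b^2 - 4ac = D,
where reduced means |b| <= a <= c, with b >= 0 whenever |b| = a or a = c, and primitive means gcd(a, b, c) = 1.
Reduced forces 3a^2 <= |D| = 6632, so 1 <= a <= 47; b must have the parity of D, and c = (b^2 - D)/(4a) must be an integer >= a.
Enumerate a = 1..47, b in [-a, a]:
  a=1: (1, 0, 1658)  [1]
  a=2: (2, 0, 829)  [1]
  a=3: (3, -2, 553), (3, 2, 553)  [2]
  a=4..5: none
  a=6: (6, -4, 277), (6, 4, 277)  [2]
  a=7: (7, -2, 237), (7, 2, 237)  [2]
  a=8: none
  a=9: (9, -8, 186), (9, 8, 186)  [2]
  a=10: none
  a=11: (11, -10, 153), (11, 10, 153)  [2]
  a=12..13: none
  a=14: (14, -12, 121), (14, 12, 121)  [2]
  a=15..16: none
  a=17: (17, -10, 99), (17, 10, 99)  [2]
  a=18: (18, -8, 93), (18, 8, 93)  [2]
  a=19..20: none
  a=21: (21, -16, 82), (21, -2, 79), (21, 2, 79), (21, 16, 82)  [4]
  a=22: (22, -12, 77), (22, 12, 77)  [2]
  a=23..26: none
  a=27: (27, -8, 62), (27, 8, 62)  [2]
  a=28: none
  a=29: (29, -26, 63), (29, 26, 63)  [2]
  a=30: none
  a=31: (31, -8, 54), (31, 8, 54)  [2]
  a=32: none
  a=33: (33, -32, 58), (33, -10, 51), (33, 10, 51), (33, 32, 58)  [4]
  a=34: (34, -24, 53), (34, 24, 53)  [2]
  a=35..36: none
  a=37: (37, -18, 47), (37, 18, 47)  [2]
  a=38..40: none
  a=41: (41, -16, 42), (41, 16, 42)  [2]
  a=42: (42, -40, 49), (42, 40, 49)  [2]
  a=43..47: none
Total reduced forms: 1 + 1 + 2 + 2 + 2 + 2 + 2 + 2 + 2 + 2 + 4 + 2 + 2 + 2 + 2 + 4 + 2 + 2 + 2 + 2 = 42
h = 42

42


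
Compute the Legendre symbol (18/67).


p = 67 is prime, so compute (18/67) with the reciprocity algorithm (Jacobi-symbol steps: pull out 2s via (2/n), flip via reciprocity, reduce):
  pull out 2: (2/67) = -1  (since 67 mod 8 = 3)
  reciprocity: (9/67) -> +(67/9)
  reduce: (4/9)
  pull out 2: (2/9) = +1  (since 9 mod 8 = 1)
  pull out 2: (2/9) = +1  (since 9 mod 8 = 1)
  (1/9) = 1
Product of signs = -1
(18/67) = -1

-1


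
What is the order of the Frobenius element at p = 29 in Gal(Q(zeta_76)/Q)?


The Frobenius at p in Gal(Q(zeta_n)/Q) = (Z/nZ)* is the class of p, so its order is ord_76(29), the smallest k >= 1 with 29^k = 1 mod 76.
n = 76 = 2^2 * 19, phi(76) = 36; the order divides phi(n).
Divisors of 36: 1, 2, 3, 4, 6, 9, 12, 18, 36
Repeated squaring mod 76: 29^1 = 29, 29^2 = 5, 29^4 = 25, 29^8 = 17, 29^16 = 61, 29^32 = 73
Test divisors in increasing order:
  k=1: 29^1 = 29 mod 76
  k=2: 29^2 = 5 mod 76
  k=3: 29^3 = 5 * 29 = 69 mod 76
  k=4: 29^4 = 25 mod 76
  k=6: 29^6 = 25 * 5 = 49 mod 76
  k=9: 29^9 = 17 * 29 = 37 mod 76
  k=12: 29^12 = 17 * 25 = 45 mod 76
  k=18: 29^18 = 61 * 5 = 1 mod 76  <- first divisor giving 1
Order = 18

18


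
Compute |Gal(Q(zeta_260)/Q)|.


|Gal(Q(zeta_260)/Q)| = phi(260)
= 96

96


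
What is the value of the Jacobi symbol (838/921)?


Compute (838/921) via quadratic reciprocity:
  pull out 2: (2/921) = +1  (since 921 mod 8 = 1)
  reciprocity: (419/921) -> +(921/419)
  reduce: (83/419)
  reciprocity: (83/419) -> -(419/83)
  reduce: (4/83)
  pull out 2: (2/83) = -1  (since 83 mod 8 = 3)
  pull out 2: (2/83) = -1  (since 83 mod 8 = 3)
  (1/83) = 1
Product of signs = -1

-1


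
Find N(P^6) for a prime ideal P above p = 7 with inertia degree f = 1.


N(P^a) = p^(a*f)
= 7^(6*1)
= 7^6
= 117649

117649


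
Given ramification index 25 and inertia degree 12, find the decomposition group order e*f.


|D_P| = e * f
= 25 * 12
= 300

300


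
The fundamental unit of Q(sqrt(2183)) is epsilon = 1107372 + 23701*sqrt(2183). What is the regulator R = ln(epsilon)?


epsilon = 1107372 + 23701*sqrt(2183)
= 2.2147e+06
R = ln(2.2147e+06)
= 14.6106

14.6106


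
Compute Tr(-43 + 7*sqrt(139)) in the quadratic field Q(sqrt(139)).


Tr(a + b*sqrt(d)) = (a + b*sqrt(d)) + (a - b*sqrt(d)) = 2a
= 2 * (-43)
= -86

-86


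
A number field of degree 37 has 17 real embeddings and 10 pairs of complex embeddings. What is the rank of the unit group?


By Dirichlet's unit theorem:
rank = r1 + r2 - 1
= 17 + 10 - 1
= 26

26


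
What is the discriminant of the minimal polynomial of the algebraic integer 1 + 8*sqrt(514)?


The element 1 + 8*sqrt(514) has minimal polynomial:
x^2 - 2*x - 32895
Discriminant = (-2)^2 - 4*(-32895)
= 4 + 131580
= 131584

131584


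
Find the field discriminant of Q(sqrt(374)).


For K = Q(sqrt(d)) with d squarefree: disc(K) = d if d = 1 mod 4, and disc(K) = 4d if d = 2 or 3 mod 4.
Here d = 374, and d mod 4 = 2.
d = 2 mod 4, not 1 (O_K = Z[sqrt(d)]), so disc(K) = 4d = 4 * (374) = 1496

1496


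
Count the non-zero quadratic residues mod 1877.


For prime p, the number of non-zero quadratic residues is (p-1)/2.
= (1877-1)/2
= 938

938


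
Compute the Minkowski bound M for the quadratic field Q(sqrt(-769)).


d = -769, d mod 4 = 3, so disc(K) = 4d = -3076; |disc(K)| = 3076
Imaginary quadratic field, so n = 2, s = r2 = 1, r1 = 0
M = (n!/n^n) * (4/pi)^s * sqrt(|disc(K)|) = (2!/2^2) * (4/pi)^1 * sqrt(3076)
= 0.5 * 1.273240 * 55.461698
= 35.3080

35.3080


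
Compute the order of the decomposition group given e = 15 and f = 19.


|D_P| = e * f
= 15 * 19
= 285

285


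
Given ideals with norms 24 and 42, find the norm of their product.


N(IJ) = N(I) * N(J)
= 24 * 42
= 1008

1008


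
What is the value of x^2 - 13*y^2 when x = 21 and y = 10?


x^2 - d*y^2
= 21^2 - 13*10^2
= 441 - 1300
= -859

-859


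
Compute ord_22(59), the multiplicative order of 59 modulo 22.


We want ord_22(59), the smallest k >= 1 with 59^k = 1 mod 22.
n = 22 = 2 * 11, phi(22) = 10; the order divides phi(n).
Divisors of 10: 1, 2, 5, 10
Repeated squaring mod 22: 59^1 = 15, 59^2 = 5, 59^4 = 3, 59^8 = 9
Test divisors in increasing order:
  k=1: 59^1 = 15 mod 22
  k=2: 59^2 = 5 mod 22
  k=5: 59^5 = 3 * 15 = 1 mod 22  <- first divisor giving 1
Order = 5

5


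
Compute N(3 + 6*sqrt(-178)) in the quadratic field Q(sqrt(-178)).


N(a + b*sqrt(d)) = a^2 - d*b^2
= (3)^2 - (-178)*(6)^2
= 9 + 6408
= 6417

6417


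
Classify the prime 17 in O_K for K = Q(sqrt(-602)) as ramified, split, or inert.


K = Q(sqrt(-602)). Since d mod 4 = 2, disc(K) = -2408.
Check p | disc: -2408 mod 17 = 6.
p does not divide disc. Compute Legendre symbol (d/p):
10^((17-1)/2) mod 17 = -1
(d/p) = -1, so p is inert: (p) stays prime with e=1, f=2, g=1.
Therefore p is inert.

inert


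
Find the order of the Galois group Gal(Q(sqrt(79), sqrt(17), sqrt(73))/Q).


The 3 square roots of distinct primes are multiplicatively independent over Q,
so [K:Q] = 2^3 and Gal(K/Q) is isomorphic to (Z/2Z)^3.
|Gal| = 2^3 = 8

8


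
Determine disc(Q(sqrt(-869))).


For K = Q(sqrt(d)) with d squarefree: disc(K) = d if d = 1 mod 4, and disc(K) = 4d if d = 2 or 3 mod 4.
Here d = -869, and d mod 4 = 3.
d = 3 mod 4, not 1 (O_K = Z[sqrt(d)]), so disc(K) = 4d = 4 * (-869) = -3476

-3476


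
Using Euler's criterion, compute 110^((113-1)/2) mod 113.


p = 113 is prime and the exponent is (p-1)/2 = 56, so by Euler's criterion 110^56 = (110/113) = +1 or -1 mod 113.
Compute by square-and-multiply:
  56 = 32 + 16 + 8 (binary 111000)
  Repeated squaring mod 113: 110^1 = 110, 110^2 = 9, 110^4 = 81, 110^8 = 7, 110^16 = 49, 110^32 = 28
  110^56 = 110^32 * 110^16 * 110^8 = 28 * 49 * 7 mod 113
    28 * 49 = 1372 = 16 mod 113
    16 * 7 = 112 = 112 mod 113
  110^56 = 112 mod 113
Result 112 = p - 1 = -1 mod 113: 110 is a quadratic non-residue mod 113. As a residue in [0, p-1] the value is 112.
110^56 mod 113 = 112

112


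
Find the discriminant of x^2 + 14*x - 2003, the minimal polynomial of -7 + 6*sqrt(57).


The element -7 + 6*sqrt(57) has minimal polynomial:
x^2 + 14*x - 2003
Discriminant = (14)^2 - 4*(-2003)
= 196 + 8012
= 8208

8208


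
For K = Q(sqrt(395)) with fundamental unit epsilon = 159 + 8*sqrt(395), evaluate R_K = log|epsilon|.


epsilon = 159 + 8*sqrt(395)
= 317.9969
R = ln(317.9969)
= 5.7620

5.7620


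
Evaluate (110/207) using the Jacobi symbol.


Compute (110/207) via quadratic reciprocity:
  pull out 2: (2/207) = +1  (since 207 mod 8 = 7)
  reciprocity: (55/207) -> -(207/55)
  reduce: (42/55)
  pull out 2: (2/55) = +1  (since 55 mod 8 = 7)
  reciprocity: (21/55) -> +(55/21)
  reduce: (13/21)
  reciprocity: (13/21) -> +(21/13)
  reduce: (8/13)
  pull out 2: (2/13) = -1  (since 13 mod 8 = 5)
  pull out 2: (2/13) = -1  (since 13 mod 8 = 5)
  pull out 2: (2/13) = -1  (since 13 mod 8 = 5)
  (1/13) = 1
Product of signs = 1

1


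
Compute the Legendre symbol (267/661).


p = 661 is prime, so compute (267/661) with the reciprocity algorithm (Jacobi-symbol steps: pull out 2s via (2/n), flip via reciprocity, reduce):
  reciprocity: (267/661) -> +(661/267)
  reduce: (127/267)
  reciprocity: (127/267) -> -(267/127)
  reduce: (13/127)
  reciprocity: (13/127) -> +(127/13)
  reduce: (10/13)
  pull out 2: (2/13) = -1  (since 13 mod 8 = 5)
  reciprocity: (5/13) -> +(13/5)
  reduce: (3/5)
  reciprocity: (3/5) -> +(5/3)
  reduce: (2/3)
  pull out 2: (2/3) = -1  (since 3 mod 8 = 3)
  (1/3) = 1
Product of signs = -1
(267/661) = -1

-1


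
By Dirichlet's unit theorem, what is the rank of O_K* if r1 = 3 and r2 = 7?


By Dirichlet's unit theorem:
rank = r1 + r2 - 1
= 3 + 7 - 1
= 9

9


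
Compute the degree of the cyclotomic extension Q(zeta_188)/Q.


The degree equals Euler's totient phi(188).
188 = 2^2 * 47
phi(188) = 92

92


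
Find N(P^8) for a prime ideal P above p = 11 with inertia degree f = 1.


N(P^a) = p^(a*f)
= 11^(8*1)
= 11^8
= 214358881

214358881


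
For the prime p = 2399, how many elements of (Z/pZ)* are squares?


For prime p, the number of non-zero quadratic residues is (p-1)/2.
= (2399-1)/2
= 1199

1199


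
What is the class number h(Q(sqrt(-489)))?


K = Q(sqrt(-489)). d mod 4 = 3, so D = disc(K) = 4d = -1956
h(K) equals the number of primitive reduced positive-definite forms (a, b, c) = a*x^2 + b*x*y + c*y^2 with b^2 - 4ac = D,
where reduced means |b| <= a <= c, with b >= 0 whenever |b| = a or a = c, and primitive means gcd(a, b, c) = 1.
Reduced forces 3a^2 <= |D| = 1956, so 1 <= a <= 25; b must have the parity of D, and c = (b^2 - D)/(4a) must be an integer >= a.
Enumerate a = 1..25, b in [-a, a]:
  a=1: (1, 0, 489)  [1]
  a=2: (2, 2, 245)  [1]
  a=3: (3, 0, 163)  [1]
  a=4: none
  a=5: (5, -2, 98), (5, 2, 98)  [2]
  a=6: (6, 6, 83)  [1]
  a=7: (7, -2, 70), (7, 2, 70)  [2]
  a=8..9: none
  a=10: (10, -2, 49), (10, 2, 49)  [2]
  a=11..13: none
  a=14: (14, -2, 35), (14, 2, 35)  [2]
  a=15: (15, -12, 35), (15, 12, 35)  [2]
  a=16: none
  a=17: (17, -4, 29), (17, 4, 29)  [2]
  a=18: none
  a=19: (19, -18, 30), (19, 18, 30)  [2]
  a=20: none
  a=21: (21, -12, 25), (21, 12, 25)  [2]
  a=22..25: none
Total reduced forms: 1 + 1 + 1 + 2 + 1 + 2 + 2 + 2 + 2 + 2 + 2 + 2 = 20
h = 20

20


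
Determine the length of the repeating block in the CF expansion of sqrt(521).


Run the CF algorithm for sqrt(521).
a_0 = floor(sqrt(521)) = 22; set m_0=0, q_0=1.
Recurrence: m' = q*a - m,  q' = (d - m'^2)/q,  a' = floor((a_0 + m')/q').
  step 1: m=22, q=37, a=1
  step 2: m=15, q=8, a=4
  step 3: m=17, q=29, a=1
  step 4: m=12, q=13, a=2
  step 5: m=14, q=25, a=1
  step 6: m=11, q=16, a=2
  step 7: m=21, q=5, a=8
  step 8: m=19, q=32, a=1
  step 9: m=13, q=11, a=3
  step 10: m=20, q=11, a=3
  step 11: m=13, q=32, a=1
  step 12: m=19, q=5, a=8
  step 13: m=21, q=16, a=2
  step 14: m=11, q=25, a=1
  step 15: m=14, q=13, a=2
  step 16: m=12, q=29, a=1
  step 17: m=17, q=8, a=4
  step 18: m=15, q=37, a=1
  step 19: m=22, q=1, a=44
a_19 = 2*a_0 = 44, so the period closes here.
sqrt(521) = [22; 1, 4, 1, 2, 1, 2, 8, 1, 3, 3, 1, 8, 2, 1, 2, 1, 4, 1, 44]
Period length = 19

19


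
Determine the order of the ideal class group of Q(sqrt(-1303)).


K = Q(sqrt(-1303)). d mod 4 = 1, so D = disc(K) = d = -1303
h(K) equals the number of primitive reduced positive-definite forms (a, b, c) = a*x^2 + b*x*y + c*y^2 with b^2 - 4ac = D,
where reduced means |b| <= a <= c, with b >= 0 whenever |b| = a or a = c, and primitive means gcd(a, b, c) = 1.
Reduced forces 3a^2 <= |D| = 1303, so 1 <= a <= 20; b must have the parity of D, and c = (b^2 - D)/(4a) must be an integer >= a.
Enumerate a = 1..20, b in [-a, a]:
  a=1: (1, 1, 326)  [1]
  a=2: (2, -1, 163), (2, 1, 163)  [2]
  a=3: none
  a=4: (4, -3, 82), (4, 3, 82)  [2]
  a=5..7: none
  a=8: (8, -3, 41), (8, 3, 41)  [2]
  a=9..12: none
  a=13: (13, -7, 26), (13, 7, 26)  [2]
  a=14..15: none
  a=16: (16, -13, 23), (16, 13, 23)  [2]
  a=17..20: none
Total reduced forms: 1 + 2 + 2 + 2 + 2 + 2 = 11
h = 11

11


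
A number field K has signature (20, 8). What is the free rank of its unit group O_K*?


By Dirichlet's unit theorem:
rank = r1 + r2 - 1
= 20 + 8 - 1
= 27

27


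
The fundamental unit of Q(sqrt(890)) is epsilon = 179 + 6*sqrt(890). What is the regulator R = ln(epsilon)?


epsilon = 179 + 6*sqrt(890)
= 357.9972
R = ln(357.9972)
= 5.8805

5.8805


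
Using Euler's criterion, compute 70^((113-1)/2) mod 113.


p = 113 is prime and the exponent is (p-1)/2 = 56, so by Euler's criterion 70^56 = (70/113) = +1 or -1 mod 113.
Compute by square-and-multiply:
  56 = 32 + 16 + 8 (binary 111000)
  Repeated squaring mod 113: 70^1 = 70, 70^2 = 41, 70^4 = 99, 70^8 = 83, 70^16 = 109, 70^32 = 16
  70^56 = 70^32 * 70^16 * 70^8 = 16 * 109 * 83 mod 113
    16 * 109 = 1744 = 49 mod 113
    49 * 83 = 4067 = 112 mod 113
  70^56 = 112 mod 113
Result 112 = p - 1 = -1 mod 113: 70 is a quadratic non-residue mod 113. As a residue in [0, p-1] the value is 112.
70^56 mod 113 = 112

112


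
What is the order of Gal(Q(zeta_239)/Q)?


|Gal(Q(zeta_239)/Q)| = phi(239)
= 238

238


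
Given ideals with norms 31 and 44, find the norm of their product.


N(IJ) = N(I) * N(J)
= 31 * 44
= 1364

1364


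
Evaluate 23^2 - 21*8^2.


x^2 - d*y^2
= 23^2 - 21*8^2
= 529 - 1344
= -815

-815


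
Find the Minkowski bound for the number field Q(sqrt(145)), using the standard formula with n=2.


d = 145, d mod 4 = 1, so disc(K) = d = 145; |disc(K)| = 145
Real quadratic field, so n = 2, s = r2 = 0, r1 = 2
M = (n!/n^n) * (4/pi)^s * sqrt(|disc(K)|) = (2!/2^2) * (4/pi)^0 * sqrt(145)
= 0.5 * 1.000000 * 12.041595
= 6.0208

6.0208


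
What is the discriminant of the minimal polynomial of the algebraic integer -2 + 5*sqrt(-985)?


The element -2 + 5*sqrt(-985) has minimal polynomial:
x^2 + 4*x + 24629
Discriminant = (4)^2 - 4*(24629)
= 16 - 98516
= -98500

-98500


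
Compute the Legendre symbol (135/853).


p = 853 is prime, so compute (135/853) with the reciprocity algorithm (Jacobi-symbol steps: pull out 2s via (2/n), flip via reciprocity, reduce):
  reciprocity: (135/853) -> +(853/135)
  reduce: (43/135)
  reciprocity: (43/135) -> -(135/43)
  reduce: (6/43)
  pull out 2: (2/43) = -1  (since 43 mod 8 = 3)
  reciprocity: (3/43) -> -(43/3)
  reduce: (1/3)
  (1/3) = 1
Product of signs = -1
(135/853) = -1

-1


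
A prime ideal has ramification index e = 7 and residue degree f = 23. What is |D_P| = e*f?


|D_P| = e * f
= 7 * 23
= 161

161


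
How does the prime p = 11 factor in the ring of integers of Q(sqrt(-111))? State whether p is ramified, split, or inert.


K = Q(sqrt(-111)). Since d mod 4 = 1, disc(K) = -111.
Check p | disc: -111 mod 11 = 10.
p does not divide disc. Compute Legendre symbol (d/p):
10^((11-1)/2) mod 11 = -1
(d/p) = -1, so p is inert: (p) stays prime with e=1, f=2, g=1.
Therefore p is inert.

inert


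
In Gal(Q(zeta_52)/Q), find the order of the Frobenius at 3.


The Frobenius at p in Gal(Q(zeta_n)/Q) = (Z/nZ)* is the class of p, so its order is ord_52(3), the smallest k >= 1 with 3^k = 1 mod 52.
n = 52 = 2^2 * 13, phi(52) = 24; the order divides phi(n).
Divisors of 24: 1, 2, 3, 4, 6, 8, 12, 24
Repeated squaring mod 52: 3^1 = 3, 3^2 = 9, 3^4 = 29, 3^8 = 9, 3^16 = 29
Test divisors in increasing order:
  k=1: 3^1 = 3 mod 52
  k=2: 3^2 = 9 mod 52
  k=3: 3^3 = 9 * 3 = 27 mod 52
  k=4: 3^4 = 29 mod 52
  k=6: 3^6 = 29 * 9 = 1 mod 52  <- first divisor giving 1
Order = 6

6


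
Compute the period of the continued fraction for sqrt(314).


Run the CF algorithm for sqrt(314).
a_0 = floor(sqrt(314)) = 17; set m_0=0, q_0=1.
Recurrence: m' = q*a - m,  q' = (d - m'^2)/q,  a' = floor((a_0 + m')/q').
  step 1: m=17, q=25, a=1
  step 2: m=8, q=10, a=2
  step 3: m=12, q=17, a=1
  step 4: m=5, q=17, a=1
  step 5: m=12, q=10, a=2
  step 6: m=8, q=25, a=1
  step 7: m=17, q=1, a=34
a_7 = 2*a_0 = 34, so the period closes here.
sqrt(314) = [17; 1, 2, 1, 1, 2, 1, 34]
Period length = 7

7


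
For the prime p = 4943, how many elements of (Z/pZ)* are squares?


For prime p, the number of non-zero quadratic residues is (p-1)/2.
= (4943-1)/2
= 2471

2471


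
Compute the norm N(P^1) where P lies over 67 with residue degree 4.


N(P^a) = p^(a*f)
= 67^(1*4)
= 67^4
= 20151121

20151121


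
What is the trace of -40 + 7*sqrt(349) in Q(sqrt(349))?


Tr(a + b*sqrt(d)) = (a + b*sqrt(d)) + (a - b*sqrt(d)) = 2a
= 2 * (-40)
= -80

-80


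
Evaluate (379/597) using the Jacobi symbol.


Compute (379/597) via quadratic reciprocity:
  reciprocity: (379/597) -> +(597/379)
  reduce: (218/379)
  pull out 2: (2/379) = -1  (since 379 mod 8 = 3)
  reciprocity: (109/379) -> +(379/109)
  reduce: (52/109)
  pull out 2: (2/109) = -1  (since 109 mod 8 = 5)
  pull out 2: (2/109) = -1  (since 109 mod 8 = 5)
  reciprocity: (13/109) -> +(109/13)
  reduce: (5/13)
  reciprocity: (5/13) -> +(13/5)
  reduce: (3/5)
  reciprocity: (3/5) -> +(5/3)
  reduce: (2/3)
  pull out 2: (2/3) = -1  (since 3 mod 8 = 3)
  (1/3) = 1
Product of signs = 1

1


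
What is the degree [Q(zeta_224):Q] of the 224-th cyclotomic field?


The degree equals Euler's totient phi(224).
224 = 2^5 * 7
phi(224) = 96

96


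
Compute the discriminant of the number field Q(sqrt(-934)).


For K = Q(sqrt(d)) with d squarefree: disc(K) = d if d = 1 mod 4, and disc(K) = 4d if d = 2 or 3 mod 4.
Here d = -934, and d mod 4 = 2.
d = 2 mod 4, not 1 (O_K = Z[sqrt(d)]), so disc(K) = 4d = 4 * (-934) = -3736

-3736


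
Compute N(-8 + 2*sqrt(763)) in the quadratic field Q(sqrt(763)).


N(a + b*sqrt(d)) = a^2 - d*b^2
= (-8)^2 - (763)*(2)^2
= 64 - 3052
= -2988

-2988


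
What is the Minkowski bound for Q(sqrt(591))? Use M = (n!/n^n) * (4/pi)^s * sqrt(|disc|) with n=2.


d = 591, d mod 4 = 3, so disc(K) = 4d = 2364; |disc(K)| = 2364
Real quadratic field, so n = 2, s = r2 = 0, r1 = 2
M = (n!/n^n) * (4/pi)^s * sqrt(|disc(K)|) = (2!/2^2) * (4/pi)^0 * sqrt(2364)
= 0.5 * 1.000000 * 48.620983
= 24.3105

24.3105


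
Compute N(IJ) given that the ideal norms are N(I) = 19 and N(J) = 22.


N(IJ) = N(I) * N(J)
= 19 * 22
= 418

418


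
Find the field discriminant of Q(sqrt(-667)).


For K = Q(sqrt(d)) with d squarefree: disc(K) = d if d = 1 mod 4, and disc(K) = 4d if d = 2 or 3 mod 4.
Here d = -667, and d mod 4 = 1.
d = 1 mod 4 (O_K = Z[(1+sqrt(d))/2]), so disc(K) = d = -667

-667


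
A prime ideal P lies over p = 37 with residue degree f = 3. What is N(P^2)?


N(P^a) = p^(a*f)
= 37^(2*3)
= 37^6
= 2565726409

2565726409


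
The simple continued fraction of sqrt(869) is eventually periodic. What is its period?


Run the CF algorithm for sqrt(869).
a_0 = floor(sqrt(869)) = 29; set m_0=0, q_0=1.
Recurrence: m' = q*a - m,  q' = (d - m'^2)/q,  a' = floor((a_0 + m')/q').
  step 1: m=29, q=28, a=2
  step 2: m=27, q=5, a=11
  step 3: m=28, q=17, a=3
  step 4: m=23, q=20, a=2
  step 5: m=17, q=29, a=1
  step 6: m=12, q=25, a=1
  step 7: m=13, q=28, a=1
  step 8: m=15, q=23, a=1
  step 9: m=8, q=35, a=1
  step 10: m=27, q=4, a=14
  step 11: m=29, q=7, a=8
  step 12: m=27, q=20, a=2
  step 13: m=13, q=35, a=1
  step 14: m=22, q=11, a=4
  step 15: m=22, q=35, a=1
  step 16: m=13, q=20, a=2
  step 17: m=27, q=7, a=8
  step 18: m=29, q=4, a=14
  step 19: m=27, q=35, a=1
  step 20: m=8, q=23, a=1
  step 21: m=15, q=28, a=1
  step 22: m=13, q=25, a=1
  step 23: m=12, q=29, a=1
  step 24: m=17, q=20, a=2
  step 25: m=23, q=17, a=3
  step 26: m=28, q=5, a=11
  step 27: m=27, q=28, a=2
  step 28: m=29, q=1, a=58
a_28 = 2*a_0 = 58, so the period closes here.
sqrt(869) = [29; 2, 11, 3, 2, 1, 1, 1, 1, 1, 14, 8, 2, 1, 4, 1, 2, 8, 14, 1, 1, 1, 1, 1, 2, 3, 11, 2, 58]
Period length = 28

28


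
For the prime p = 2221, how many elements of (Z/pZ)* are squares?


For prime p, the number of non-zero quadratic residues is (p-1)/2.
= (2221-1)/2
= 1110

1110


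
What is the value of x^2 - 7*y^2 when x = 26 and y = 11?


x^2 - d*y^2
= 26^2 - 7*11^2
= 676 - 847
= -171

-171


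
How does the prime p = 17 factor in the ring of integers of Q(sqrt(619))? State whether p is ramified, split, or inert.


K = Q(sqrt(619)). Since d mod 4 = 3, disc(K) = 2476.
Check p | disc: 2476 mod 17 = 11.
p does not divide disc. Compute Legendre symbol (d/p):
7^((17-1)/2) mod 17 = -1
(d/p) = -1, so p is inert: (p) stays prime with e=1, f=2, g=1.
Therefore p is inert.

inert


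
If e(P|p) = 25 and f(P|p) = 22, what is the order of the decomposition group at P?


|D_P| = e * f
= 25 * 22
= 550

550


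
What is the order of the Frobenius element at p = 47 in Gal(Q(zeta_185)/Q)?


The Frobenius at p in Gal(Q(zeta_n)/Q) = (Z/nZ)* is the class of p, so its order is ord_185(47), the smallest k >= 1 with 47^k = 1 mod 185.
n = 185 = 5 * 37, phi(185) = 144; the order divides phi(n).
Divisors of 144: 1, 2, 3, 4, 6, 8, 9, 12, 16, 18, 24, 36, 48, 72, 144
Repeated squaring mod 185: 47^1 = 47, 47^2 = 174, 47^4 = 121, 47^8 = 26, 47^16 = 121, 47^32 = 26, 47^64 = 121, 47^128 = 26
Test divisors in increasing order:
  k=1: 47^1 = 47 mod 185
  k=2: 47^2 = 174 mod 185
  k=3: 47^3 = 174 * 47 = 38 mod 185
  k=4: 47^4 = 121 mod 185
  k=6: 47^6 = 121 * 174 = 149 mod 185
  k=8: 47^8 = 26 mod 185
  k=9: 47^9 = 26 * 47 = 112 mod 185
  k=12: 47^12 = 26 * 121 = 1 mod 185  <- first divisor giving 1
Order = 12

12


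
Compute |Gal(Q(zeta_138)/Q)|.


|Gal(Q(zeta_138)/Q)| = phi(138)
= 44

44


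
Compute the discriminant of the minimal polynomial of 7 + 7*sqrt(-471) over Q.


The element 7 + 7*sqrt(-471) has minimal polynomial:
x^2 - 14*x + 23128
Discriminant = (-14)^2 - 4*(23128)
= 196 - 92512
= -92316

-92316


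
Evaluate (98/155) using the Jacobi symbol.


Compute (98/155) via quadratic reciprocity:
  pull out 2: (2/155) = -1  (since 155 mod 8 = 3)
  reciprocity: (49/155) -> +(155/49)
  reduce: (8/49)
  pull out 2: (2/49) = +1  (since 49 mod 8 = 1)
  pull out 2: (2/49) = +1  (since 49 mod 8 = 1)
  pull out 2: (2/49) = +1  (since 49 mod 8 = 1)
  (1/49) = 1
Product of signs = -1

-1


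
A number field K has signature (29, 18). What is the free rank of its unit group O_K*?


By Dirichlet's unit theorem:
rank = r1 + r2 - 1
= 29 + 18 - 1
= 46

46


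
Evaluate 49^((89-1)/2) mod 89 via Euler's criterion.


p = 89 is prime and the exponent is (p-1)/2 = 44, so by Euler's criterion 49^44 = (49/89) = +1 or -1 mod 89.
Compute by square-and-multiply:
  44 = 32 + 8 + 4 (binary 101100)
  Repeated squaring mod 89: 49^1 = 49, 49^2 = 87, 49^4 = 4, 49^8 = 16, 49^16 = 78, 49^32 = 32
  49^44 = 49^32 * 49^8 * 49^4 = 32 * 16 * 4 mod 89
    32 * 16 = 512 = 67 mod 89
    67 * 4 = 268 = 1 mod 89
  49^44 = 1 mod 89
Result 1: 49 is a quadratic residue mod 89.
49^44 mod 89 = 1

1


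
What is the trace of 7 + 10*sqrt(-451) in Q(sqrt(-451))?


Tr(a + b*sqrt(d)) = (a + b*sqrt(d)) + (a - b*sqrt(d)) = 2a
= 2 * (7)
= 14

14


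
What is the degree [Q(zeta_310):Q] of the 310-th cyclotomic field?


The degree equals Euler's totient phi(310).
310 = 2 * 5 * 31
phi(310) = 120

120


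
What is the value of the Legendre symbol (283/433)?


p = 433 is prime, so compute (283/433) with the reciprocity algorithm (Jacobi-symbol steps: pull out 2s via (2/n), flip via reciprocity, reduce):
  reciprocity: (283/433) -> +(433/283)
  reduce: (150/283)
  pull out 2: (2/283) = -1  (since 283 mod 8 = 3)
  reciprocity: (75/283) -> -(283/75)
  reduce: (58/75)
  pull out 2: (2/75) = -1  (since 75 mod 8 = 3)
  reciprocity: (29/75) -> +(75/29)
  reduce: (17/29)
  reciprocity: (17/29) -> +(29/17)
  reduce: (12/17)
  pull out 2: (2/17) = +1  (since 17 mod 8 = 1)
  pull out 2: (2/17) = +1  (since 17 mod 8 = 1)
  reciprocity: (3/17) -> +(17/3)
  reduce: (2/3)
  pull out 2: (2/3) = -1  (since 3 mod 8 = 3)
  (1/3) = 1
Product of signs = 1
(283/433) = 1

1


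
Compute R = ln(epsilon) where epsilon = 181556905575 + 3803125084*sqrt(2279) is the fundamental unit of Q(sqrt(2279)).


epsilon = 181556905575 + 3803125084*sqrt(2279)
= 3.6311e+11
R = ln(3.6311e+11)
= 26.6180

26.6180


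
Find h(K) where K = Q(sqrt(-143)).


K = Q(sqrt(-143)). d mod 4 = 1, so D = disc(K) = d = -143
h(K) equals the number of primitive reduced positive-definite forms (a, b, c) = a*x^2 + b*x*y + c*y^2 with b^2 - 4ac = D,
where reduced means |b| <= a <= c, with b >= 0 whenever |b| = a or a = c, and primitive means gcd(a, b, c) = 1.
Reduced forces 3a^2 <= |D| = 143, so 1 <= a <= 6; b must have the parity of D, and c = (b^2 - D)/(4a) must be an integer >= a.
Enumerate a = 1..6, b in [-a, a]:
  a=1: (1, 1, 36)  [1]
  a=2: (2, -1, 18), (2, 1, 18)  [2]
  a=3: (3, -1, 12), (3, 1, 12)  [2]
  a=4: (4, -1, 9), (4, 1, 9)  [2]
  a=5: none
  a=6: (6, -5, 7), (6, 1, 6), (6, 5, 7)  [3]
Total reduced forms: 1 + 2 + 2 + 2 + 3 = 10
h = 10

10


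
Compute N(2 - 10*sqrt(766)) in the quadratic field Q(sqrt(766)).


N(a + b*sqrt(d)) = a^2 - d*b^2
= (2)^2 - (766)*(-10)^2
= 4 - 76600
= -76596

-76596


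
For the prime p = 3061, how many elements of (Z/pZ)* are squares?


For prime p, the number of non-zero quadratic residues is (p-1)/2.
= (3061-1)/2
= 1530

1530


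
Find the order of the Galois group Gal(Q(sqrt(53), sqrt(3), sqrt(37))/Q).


The 3 square roots of distinct primes are multiplicatively independent over Q,
so [K:Q] = 2^3 and Gal(K/Q) is isomorphic to (Z/2Z)^3.
|Gal| = 2^3 = 8

8


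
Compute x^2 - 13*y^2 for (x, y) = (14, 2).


x^2 - d*y^2
= 14^2 - 13*2^2
= 196 - 52
= 144

144


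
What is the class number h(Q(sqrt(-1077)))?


K = Q(sqrt(-1077)). d mod 4 = 3, so D = disc(K) = 4d = -4308
h(K) equals the number of primitive reduced positive-definite forms (a, b, c) = a*x^2 + b*x*y + c*y^2 with b^2 - 4ac = D,
where reduced means |b| <= a <= c, with b >= 0 whenever |b| = a or a = c, and primitive means gcd(a, b, c) = 1.
Reduced forces 3a^2 <= |D| = 4308, so 1 <= a <= 37; b must have the parity of D, and c = (b^2 - D)/(4a) must be an integer >= a.
Enumerate a = 1..37, b in [-a, a]:
  a=1: (1, 0, 1077)  [1]
  a=2: (2, 2, 539)  [1]
  a=3: (3, 0, 359)  [1]
  a=4..5: none
  a=6: (6, 6, 181)  [1]
  a=7: (7, -2, 154), (7, 2, 154)  [2]
  a=8..10: none
  a=11: (11, -2, 98), (11, 2, 98)  [2]
  a=12..13: none
  a=14: (14, -2, 77), (14, 2, 77)  [2]
  a=15..18: none
  a=19: (19, -10, 58), (19, 10, 58)  [2]
  a=20: none
  a=21: (21, -12, 53), (21, 12, 53)  [2]
  a=22: (22, -2, 49), (22, 2, 49)  [2]
  a=23: (23, -4, 47), (23, 4, 47)  [2]
  a=24..28: none
  a=29: (29, -10, 38), (29, 10, 38)  [2]
  a=30: none
  a=31: (31, -30, 42), (31, 30, 42)  [2]
  a=32: none
  a=33: (33, -24, 37), (33, 24, 37)  [2]
  a=34..37: none
Total reduced forms: 1 + 1 + 1 + 1 + 2 + 2 + 2 + 2 + 2 + 2 + 2 + 2 + 2 + 2 = 24
h = 24

24


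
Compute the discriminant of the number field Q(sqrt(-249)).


For K = Q(sqrt(d)) with d squarefree: disc(K) = d if d = 1 mod 4, and disc(K) = 4d if d = 2 or 3 mod 4.
Here d = -249, and d mod 4 = 3.
d = 3 mod 4, not 1 (O_K = Z[sqrt(d)]), so disc(K) = 4d = 4 * (-249) = -996

-996


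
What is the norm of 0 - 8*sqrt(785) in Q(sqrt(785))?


N(a + b*sqrt(d)) = a^2 - d*b^2
= (0)^2 - (785)*(-8)^2
= 0 - 50240
= -50240

-50240


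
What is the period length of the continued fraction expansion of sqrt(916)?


Run the CF algorithm for sqrt(916).
a_0 = floor(sqrt(916)) = 30; set m_0=0, q_0=1.
Recurrence: m' = q*a - m,  q' = (d - m'^2)/q,  a' = floor((a_0 + m')/q').
  step 1: m=30, q=16, a=3
  step 2: m=18, q=37, a=1
  step 3: m=19, q=15, a=3
  step 4: m=26, q=16, a=3
  step 5: m=22, q=27, a=1
  step 6: m=5, q=33, a=1
  step 7: m=28, q=4, a=14
  step 8: m=28, q=33, a=1
  step 9: m=5, q=27, a=1
  step 10: m=22, q=16, a=3
  step 11: m=26, q=15, a=3
  step 12: m=19, q=37, a=1
  step 13: m=18, q=16, a=3
  step 14: m=30, q=1, a=60
a_14 = 2*a_0 = 60, so the period closes here.
sqrt(916) = [30; 3, 1, 3, 3, 1, 1, 14, 1, 1, 3, 3, 1, 3, 60]
Period length = 14

14


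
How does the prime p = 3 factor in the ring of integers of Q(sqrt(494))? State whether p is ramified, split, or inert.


K = Q(sqrt(494)). Since d mod 4 = 2, disc(K) = 1976.
Check p | disc: 1976 mod 3 = 2.
p does not divide disc. Compute Legendre symbol (d/p):
2^((3-1)/2) mod 3 = -1
(d/p) = -1, so p is inert: (p) stays prime with e=1, f=2, g=1.
Therefore p is inert.

inert


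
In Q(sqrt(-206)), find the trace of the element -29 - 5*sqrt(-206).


Tr(a + b*sqrt(d)) = (a + b*sqrt(d)) + (a - b*sqrt(d)) = 2a
= 2 * (-29)
= -58

-58


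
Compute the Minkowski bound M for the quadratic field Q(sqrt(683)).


d = 683, d mod 4 = 3, so disc(K) = 4d = 2732; |disc(K)| = 2732
Real quadratic field, so n = 2, s = r2 = 0, r1 = 2
M = (n!/n^n) * (4/pi)^s * sqrt(|disc(K)|) = (2!/2^2) * (4/pi)^0 * sqrt(2732)
= 0.5 * 1.000000 * 52.268537
= 26.1343

26.1343


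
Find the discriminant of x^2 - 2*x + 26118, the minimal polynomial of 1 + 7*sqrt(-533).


The element 1 + 7*sqrt(-533) has minimal polynomial:
x^2 - 2*x + 26118
Discriminant = (-2)^2 - 4*(26118)
= 4 - 104472
= -104468

-104468
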